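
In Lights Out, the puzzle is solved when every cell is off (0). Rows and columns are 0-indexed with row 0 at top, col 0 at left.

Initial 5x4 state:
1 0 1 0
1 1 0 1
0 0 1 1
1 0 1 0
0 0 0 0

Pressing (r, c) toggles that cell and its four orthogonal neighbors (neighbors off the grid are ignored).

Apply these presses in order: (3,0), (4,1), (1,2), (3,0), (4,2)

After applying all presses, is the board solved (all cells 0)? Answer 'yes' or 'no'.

After press 1 at (3,0):
1 0 1 0
1 1 0 1
1 0 1 1
0 1 1 0
1 0 0 0

After press 2 at (4,1):
1 0 1 0
1 1 0 1
1 0 1 1
0 0 1 0
0 1 1 0

After press 3 at (1,2):
1 0 0 0
1 0 1 0
1 0 0 1
0 0 1 0
0 1 1 0

After press 4 at (3,0):
1 0 0 0
1 0 1 0
0 0 0 1
1 1 1 0
1 1 1 0

After press 5 at (4,2):
1 0 0 0
1 0 1 0
0 0 0 1
1 1 0 0
1 0 0 1

Lights still on: 8

Answer: no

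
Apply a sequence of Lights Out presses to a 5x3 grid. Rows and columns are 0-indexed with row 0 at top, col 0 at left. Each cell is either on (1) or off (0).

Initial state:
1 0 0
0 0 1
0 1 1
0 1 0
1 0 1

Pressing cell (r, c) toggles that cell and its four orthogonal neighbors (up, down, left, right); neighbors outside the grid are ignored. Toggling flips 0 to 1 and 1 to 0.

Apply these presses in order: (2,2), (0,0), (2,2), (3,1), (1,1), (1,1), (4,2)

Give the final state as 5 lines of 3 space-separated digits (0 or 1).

After press 1 at (2,2):
1 0 0
0 0 0
0 0 0
0 1 1
1 0 1

After press 2 at (0,0):
0 1 0
1 0 0
0 0 0
0 1 1
1 0 1

After press 3 at (2,2):
0 1 0
1 0 1
0 1 1
0 1 0
1 0 1

After press 4 at (3,1):
0 1 0
1 0 1
0 0 1
1 0 1
1 1 1

After press 5 at (1,1):
0 0 0
0 1 0
0 1 1
1 0 1
1 1 1

After press 6 at (1,1):
0 1 0
1 0 1
0 0 1
1 0 1
1 1 1

After press 7 at (4,2):
0 1 0
1 0 1
0 0 1
1 0 0
1 0 0

Answer: 0 1 0
1 0 1
0 0 1
1 0 0
1 0 0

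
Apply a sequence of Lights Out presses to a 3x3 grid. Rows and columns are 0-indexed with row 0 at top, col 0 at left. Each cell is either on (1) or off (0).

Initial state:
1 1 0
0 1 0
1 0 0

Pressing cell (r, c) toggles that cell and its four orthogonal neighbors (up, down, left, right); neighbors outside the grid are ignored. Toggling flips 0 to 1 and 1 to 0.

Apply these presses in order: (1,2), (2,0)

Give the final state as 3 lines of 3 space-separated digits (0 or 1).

Answer: 1 1 1
1 0 1
0 1 1

Derivation:
After press 1 at (1,2):
1 1 1
0 0 1
1 0 1

After press 2 at (2,0):
1 1 1
1 0 1
0 1 1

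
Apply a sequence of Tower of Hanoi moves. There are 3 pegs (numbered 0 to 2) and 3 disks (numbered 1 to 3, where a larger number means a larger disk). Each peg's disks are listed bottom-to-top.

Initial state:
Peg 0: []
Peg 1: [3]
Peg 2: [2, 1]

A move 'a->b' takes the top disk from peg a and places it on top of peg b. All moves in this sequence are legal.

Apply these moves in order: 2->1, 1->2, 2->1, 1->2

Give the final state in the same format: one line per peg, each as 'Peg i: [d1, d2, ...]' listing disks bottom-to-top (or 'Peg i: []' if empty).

Answer: Peg 0: []
Peg 1: [3]
Peg 2: [2, 1]

Derivation:
After move 1 (2->1):
Peg 0: []
Peg 1: [3, 1]
Peg 2: [2]

After move 2 (1->2):
Peg 0: []
Peg 1: [3]
Peg 2: [2, 1]

After move 3 (2->1):
Peg 0: []
Peg 1: [3, 1]
Peg 2: [2]

After move 4 (1->2):
Peg 0: []
Peg 1: [3]
Peg 2: [2, 1]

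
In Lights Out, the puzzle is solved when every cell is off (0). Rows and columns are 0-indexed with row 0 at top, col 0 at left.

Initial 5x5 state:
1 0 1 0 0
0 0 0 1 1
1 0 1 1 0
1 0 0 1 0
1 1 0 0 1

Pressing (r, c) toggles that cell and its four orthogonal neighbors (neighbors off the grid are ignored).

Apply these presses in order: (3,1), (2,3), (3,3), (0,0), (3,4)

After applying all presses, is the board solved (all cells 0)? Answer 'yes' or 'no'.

Answer: no

Derivation:
After press 1 at (3,1):
1 0 1 0 0
0 0 0 1 1
1 1 1 1 0
0 1 1 1 0
1 0 0 0 1

After press 2 at (2,3):
1 0 1 0 0
0 0 0 0 1
1 1 0 0 1
0 1 1 0 0
1 0 0 0 1

After press 3 at (3,3):
1 0 1 0 0
0 0 0 0 1
1 1 0 1 1
0 1 0 1 1
1 0 0 1 1

After press 4 at (0,0):
0 1 1 0 0
1 0 0 0 1
1 1 0 1 1
0 1 0 1 1
1 0 0 1 1

After press 5 at (3,4):
0 1 1 0 0
1 0 0 0 1
1 1 0 1 0
0 1 0 0 0
1 0 0 1 0

Lights still on: 10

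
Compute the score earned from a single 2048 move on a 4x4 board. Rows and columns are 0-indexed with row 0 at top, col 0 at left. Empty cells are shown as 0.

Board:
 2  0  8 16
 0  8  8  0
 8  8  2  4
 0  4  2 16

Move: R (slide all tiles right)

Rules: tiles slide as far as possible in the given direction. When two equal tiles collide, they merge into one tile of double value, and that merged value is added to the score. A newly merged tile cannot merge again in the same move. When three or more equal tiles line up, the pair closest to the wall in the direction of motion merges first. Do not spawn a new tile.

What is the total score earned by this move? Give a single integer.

Answer: 32

Derivation:
Slide right:
row 0: [2, 0, 8, 16] -> [0, 2, 8, 16]  score +0 (running 0)
row 1: [0, 8, 8, 0] -> [0, 0, 0, 16]  score +16 (running 16)
row 2: [8, 8, 2, 4] -> [0, 16, 2, 4]  score +16 (running 32)
row 3: [0, 4, 2, 16] -> [0, 4, 2, 16]  score +0 (running 32)
Board after move:
 0  2  8 16
 0  0  0 16
 0 16  2  4
 0  4  2 16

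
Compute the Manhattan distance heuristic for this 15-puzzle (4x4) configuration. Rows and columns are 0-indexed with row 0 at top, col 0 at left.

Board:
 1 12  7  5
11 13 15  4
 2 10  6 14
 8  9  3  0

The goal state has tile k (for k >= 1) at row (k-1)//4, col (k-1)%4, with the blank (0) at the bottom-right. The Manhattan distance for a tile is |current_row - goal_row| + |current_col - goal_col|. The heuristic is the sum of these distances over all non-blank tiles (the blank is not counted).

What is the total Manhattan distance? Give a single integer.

Answer: 36

Derivation:
Tile 1: (0,0)->(0,0) = 0
Tile 12: (0,1)->(2,3) = 4
Tile 7: (0,2)->(1,2) = 1
Tile 5: (0,3)->(1,0) = 4
Tile 11: (1,0)->(2,2) = 3
Tile 13: (1,1)->(3,0) = 3
Tile 15: (1,2)->(3,2) = 2
Tile 4: (1,3)->(0,3) = 1
Tile 2: (2,0)->(0,1) = 3
Tile 10: (2,1)->(2,1) = 0
Tile 6: (2,2)->(1,1) = 2
Tile 14: (2,3)->(3,1) = 3
Tile 8: (3,0)->(1,3) = 5
Tile 9: (3,1)->(2,0) = 2
Tile 3: (3,2)->(0,2) = 3
Sum: 0 + 4 + 1 + 4 + 3 + 3 + 2 + 1 + 3 + 0 + 2 + 3 + 5 + 2 + 3 = 36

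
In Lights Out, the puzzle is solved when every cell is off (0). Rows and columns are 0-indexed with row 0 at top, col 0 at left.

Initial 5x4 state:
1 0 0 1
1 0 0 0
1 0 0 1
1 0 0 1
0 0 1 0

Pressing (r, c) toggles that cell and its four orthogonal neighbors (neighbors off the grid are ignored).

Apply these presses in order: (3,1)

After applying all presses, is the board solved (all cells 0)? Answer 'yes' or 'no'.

After press 1 at (3,1):
1 0 0 1
1 0 0 0
1 1 0 1
0 1 1 1
0 1 1 0

Lights still on: 11

Answer: no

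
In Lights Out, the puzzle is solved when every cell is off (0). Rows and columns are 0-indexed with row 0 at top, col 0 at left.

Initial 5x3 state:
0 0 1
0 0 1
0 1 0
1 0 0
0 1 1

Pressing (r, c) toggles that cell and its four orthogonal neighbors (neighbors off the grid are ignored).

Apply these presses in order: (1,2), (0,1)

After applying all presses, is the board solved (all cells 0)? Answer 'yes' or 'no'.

After press 1 at (1,2):
0 0 0
0 1 0
0 1 1
1 0 0
0 1 1

After press 2 at (0,1):
1 1 1
0 0 0
0 1 1
1 0 0
0 1 1

Lights still on: 8

Answer: no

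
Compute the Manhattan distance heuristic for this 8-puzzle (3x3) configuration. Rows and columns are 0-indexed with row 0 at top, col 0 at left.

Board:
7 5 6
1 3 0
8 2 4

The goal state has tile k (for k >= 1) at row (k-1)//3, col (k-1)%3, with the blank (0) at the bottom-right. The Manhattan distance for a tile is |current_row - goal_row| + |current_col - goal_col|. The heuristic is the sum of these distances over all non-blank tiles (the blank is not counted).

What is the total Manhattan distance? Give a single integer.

Answer: 13

Derivation:
Tile 7: (0,0)->(2,0) = 2
Tile 5: (0,1)->(1,1) = 1
Tile 6: (0,2)->(1,2) = 1
Tile 1: (1,0)->(0,0) = 1
Tile 3: (1,1)->(0,2) = 2
Tile 8: (2,0)->(2,1) = 1
Tile 2: (2,1)->(0,1) = 2
Tile 4: (2,2)->(1,0) = 3
Sum: 2 + 1 + 1 + 1 + 2 + 1 + 2 + 3 = 13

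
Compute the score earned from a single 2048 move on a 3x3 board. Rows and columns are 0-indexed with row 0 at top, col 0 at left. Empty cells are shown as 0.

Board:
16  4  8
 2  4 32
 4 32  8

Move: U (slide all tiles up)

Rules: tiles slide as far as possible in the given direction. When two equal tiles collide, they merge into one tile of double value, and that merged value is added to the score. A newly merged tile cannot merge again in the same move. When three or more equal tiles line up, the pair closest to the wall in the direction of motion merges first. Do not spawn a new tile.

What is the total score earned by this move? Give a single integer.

Slide up:
col 0: [16, 2, 4] -> [16, 2, 4]  score +0 (running 0)
col 1: [4, 4, 32] -> [8, 32, 0]  score +8 (running 8)
col 2: [8, 32, 8] -> [8, 32, 8]  score +0 (running 8)
Board after move:
16  8  8
 2 32 32
 4  0  8

Answer: 8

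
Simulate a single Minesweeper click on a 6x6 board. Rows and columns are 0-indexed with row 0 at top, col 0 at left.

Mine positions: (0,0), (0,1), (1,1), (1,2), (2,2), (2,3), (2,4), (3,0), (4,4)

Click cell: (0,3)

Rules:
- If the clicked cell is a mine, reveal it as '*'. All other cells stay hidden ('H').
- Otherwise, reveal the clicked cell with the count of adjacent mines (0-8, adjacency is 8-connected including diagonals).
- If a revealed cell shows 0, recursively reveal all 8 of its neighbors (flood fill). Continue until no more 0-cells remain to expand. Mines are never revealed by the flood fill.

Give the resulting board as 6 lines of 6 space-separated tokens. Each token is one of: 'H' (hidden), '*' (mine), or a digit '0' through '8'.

H H H 1 H H
H H H H H H
H H H H H H
H H H H H H
H H H H H H
H H H H H H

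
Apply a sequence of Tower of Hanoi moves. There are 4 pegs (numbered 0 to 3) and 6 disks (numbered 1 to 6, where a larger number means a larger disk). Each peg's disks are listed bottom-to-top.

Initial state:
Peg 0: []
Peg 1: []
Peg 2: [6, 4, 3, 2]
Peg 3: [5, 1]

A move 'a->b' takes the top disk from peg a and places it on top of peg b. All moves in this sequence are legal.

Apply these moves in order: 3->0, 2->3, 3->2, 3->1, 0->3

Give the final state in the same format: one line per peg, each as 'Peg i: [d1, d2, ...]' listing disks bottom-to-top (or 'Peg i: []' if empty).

After move 1 (3->0):
Peg 0: [1]
Peg 1: []
Peg 2: [6, 4, 3, 2]
Peg 3: [5]

After move 2 (2->3):
Peg 0: [1]
Peg 1: []
Peg 2: [6, 4, 3]
Peg 3: [5, 2]

After move 3 (3->2):
Peg 0: [1]
Peg 1: []
Peg 2: [6, 4, 3, 2]
Peg 3: [5]

After move 4 (3->1):
Peg 0: [1]
Peg 1: [5]
Peg 2: [6, 4, 3, 2]
Peg 3: []

After move 5 (0->3):
Peg 0: []
Peg 1: [5]
Peg 2: [6, 4, 3, 2]
Peg 3: [1]

Answer: Peg 0: []
Peg 1: [5]
Peg 2: [6, 4, 3, 2]
Peg 3: [1]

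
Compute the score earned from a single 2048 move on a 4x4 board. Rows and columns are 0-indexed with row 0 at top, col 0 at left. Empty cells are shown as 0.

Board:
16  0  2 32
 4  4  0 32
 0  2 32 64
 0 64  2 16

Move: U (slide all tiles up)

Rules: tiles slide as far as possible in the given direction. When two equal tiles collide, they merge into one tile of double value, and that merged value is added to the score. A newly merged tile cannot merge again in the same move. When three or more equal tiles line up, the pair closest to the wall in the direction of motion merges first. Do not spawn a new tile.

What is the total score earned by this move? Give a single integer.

Answer: 64

Derivation:
Slide up:
col 0: [16, 4, 0, 0] -> [16, 4, 0, 0]  score +0 (running 0)
col 1: [0, 4, 2, 64] -> [4, 2, 64, 0]  score +0 (running 0)
col 2: [2, 0, 32, 2] -> [2, 32, 2, 0]  score +0 (running 0)
col 3: [32, 32, 64, 16] -> [64, 64, 16, 0]  score +64 (running 64)
Board after move:
16  4  2 64
 4  2 32 64
 0 64  2 16
 0  0  0  0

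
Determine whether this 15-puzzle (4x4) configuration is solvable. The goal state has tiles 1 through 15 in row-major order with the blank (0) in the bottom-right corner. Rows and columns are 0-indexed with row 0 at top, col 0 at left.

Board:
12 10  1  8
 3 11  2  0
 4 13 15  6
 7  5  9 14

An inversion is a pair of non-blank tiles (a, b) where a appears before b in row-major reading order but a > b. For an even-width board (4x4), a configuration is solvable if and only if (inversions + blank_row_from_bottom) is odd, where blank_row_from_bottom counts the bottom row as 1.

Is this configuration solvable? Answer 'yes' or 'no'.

Answer: yes

Derivation:
Inversions: 44
Blank is in row 1 (0-indexed from top), which is row 3 counting from the bottom (bottom = 1).
44 + 3 = 47, which is odd, so the puzzle is solvable.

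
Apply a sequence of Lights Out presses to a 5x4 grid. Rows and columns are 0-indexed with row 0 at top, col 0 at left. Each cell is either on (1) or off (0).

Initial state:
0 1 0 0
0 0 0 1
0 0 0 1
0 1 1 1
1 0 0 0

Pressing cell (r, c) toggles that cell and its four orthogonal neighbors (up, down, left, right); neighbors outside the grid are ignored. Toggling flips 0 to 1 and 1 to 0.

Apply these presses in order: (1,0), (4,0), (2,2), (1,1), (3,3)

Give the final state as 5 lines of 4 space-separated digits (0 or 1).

Answer: 1 0 0 0
0 0 0 1
1 0 1 1
1 1 1 0
0 1 0 1

Derivation:
After press 1 at (1,0):
1 1 0 0
1 1 0 1
1 0 0 1
0 1 1 1
1 0 0 0

After press 2 at (4,0):
1 1 0 0
1 1 0 1
1 0 0 1
1 1 1 1
0 1 0 0

After press 3 at (2,2):
1 1 0 0
1 1 1 1
1 1 1 0
1 1 0 1
0 1 0 0

After press 4 at (1,1):
1 0 0 0
0 0 0 1
1 0 1 0
1 1 0 1
0 1 0 0

After press 5 at (3,3):
1 0 0 0
0 0 0 1
1 0 1 1
1 1 1 0
0 1 0 1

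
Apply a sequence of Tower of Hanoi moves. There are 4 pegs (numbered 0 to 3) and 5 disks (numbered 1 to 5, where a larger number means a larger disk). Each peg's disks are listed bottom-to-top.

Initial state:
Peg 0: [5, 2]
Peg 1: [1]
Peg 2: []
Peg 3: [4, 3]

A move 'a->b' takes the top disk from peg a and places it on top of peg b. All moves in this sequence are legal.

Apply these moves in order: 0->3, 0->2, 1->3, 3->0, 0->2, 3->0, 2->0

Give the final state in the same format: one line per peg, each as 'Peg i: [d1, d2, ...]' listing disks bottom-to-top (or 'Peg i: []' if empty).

After move 1 (0->3):
Peg 0: [5]
Peg 1: [1]
Peg 2: []
Peg 3: [4, 3, 2]

After move 2 (0->2):
Peg 0: []
Peg 1: [1]
Peg 2: [5]
Peg 3: [4, 3, 2]

After move 3 (1->3):
Peg 0: []
Peg 1: []
Peg 2: [5]
Peg 3: [4, 3, 2, 1]

After move 4 (3->0):
Peg 0: [1]
Peg 1: []
Peg 2: [5]
Peg 3: [4, 3, 2]

After move 5 (0->2):
Peg 0: []
Peg 1: []
Peg 2: [5, 1]
Peg 3: [4, 3, 2]

After move 6 (3->0):
Peg 0: [2]
Peg 1: []
Peg 2: [5, 1]
Peg 3: [4, 3]

After move 7 (2->0):
Peg 0: [2, 1]
Peg 1: []
Peg 2: [5]
Peg 3: [4, 3]

Answer: Peg 0: [2, 1]
Peg 1: []
Peg 2: [5]
Peg 3: [4, 3]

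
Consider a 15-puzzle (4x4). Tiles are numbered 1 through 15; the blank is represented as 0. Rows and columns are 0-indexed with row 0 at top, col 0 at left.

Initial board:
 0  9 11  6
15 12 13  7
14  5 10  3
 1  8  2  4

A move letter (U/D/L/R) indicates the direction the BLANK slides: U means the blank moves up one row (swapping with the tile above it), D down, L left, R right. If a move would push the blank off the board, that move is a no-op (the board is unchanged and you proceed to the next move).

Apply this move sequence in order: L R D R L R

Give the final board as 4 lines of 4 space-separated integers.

Answer:  9 12 11  6
15 13  0  7
14  5 10  3
 1  8  2  4

Derivation:
After move 1 (L):
 0  9 11  6
15 12 13  7
14  5 10  3
 1  8  2  4

After move 2 (R):
 9  0 11  6
15 12 13  7
14  5 10  3
 1  8  2  4

After move 3 (D):
 9 12 11  6
15  0 13  7
14  5 10  3
 1  8  2  4

After move 4 (R):
 9 12 11  6
15 13  0  7
14  5 10  3
 1  8  2  4

After move 5 (L):
 9 12 11  6
15  0 13  7
14  5 10  3
 1  8  2  4

After move 6 (R):
 9 12 11  6
15 13  0  7
14  5 10  3
 1  8  2  4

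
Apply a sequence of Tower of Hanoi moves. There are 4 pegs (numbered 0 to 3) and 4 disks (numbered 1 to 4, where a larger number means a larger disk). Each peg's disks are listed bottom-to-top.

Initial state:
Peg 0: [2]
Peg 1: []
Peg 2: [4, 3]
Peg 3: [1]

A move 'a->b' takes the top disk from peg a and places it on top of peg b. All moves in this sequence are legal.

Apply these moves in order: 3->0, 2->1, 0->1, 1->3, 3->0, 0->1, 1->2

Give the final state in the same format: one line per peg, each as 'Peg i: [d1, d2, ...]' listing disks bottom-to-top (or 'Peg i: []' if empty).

After move 1 (3->0):
Peg 0: [2, 1]
Peg 1: []
Peg 2: [4, 3]
Peg 3: []

After move 2 (2->1):
Peg 0: [2, 1]
Peg 1: [3]
Peg 2: [4]
Peg 3: []

After move 3 (0->1):
Peg 0: [2]
Peg 1: [3, 1]
Peg 2: [4]
Peg 3: []

After move 4 (1->3):
Peg 0: [2]
Peg 1: [3]
Peg 2: [4]
Peg 3: [1]

After move 5 (3->0):
Peg 0: [2, 1]
Peg 1: [3]
Peg 2: [4]
Peg 3: []

After move 6 (0->1):
Peg 0: [2]
Peg 1: [3, 1]
Peg 2: [4]
Peg 3: []

After move 7 (1->2):
Peg 0: [2]
Peg 1: [3]
Peg 2: [4, 1]
Peg 3: []

Answer: Peg 0: [2]
Peg 1: [3]
Peg 2: [4, 1]
Peg 3: []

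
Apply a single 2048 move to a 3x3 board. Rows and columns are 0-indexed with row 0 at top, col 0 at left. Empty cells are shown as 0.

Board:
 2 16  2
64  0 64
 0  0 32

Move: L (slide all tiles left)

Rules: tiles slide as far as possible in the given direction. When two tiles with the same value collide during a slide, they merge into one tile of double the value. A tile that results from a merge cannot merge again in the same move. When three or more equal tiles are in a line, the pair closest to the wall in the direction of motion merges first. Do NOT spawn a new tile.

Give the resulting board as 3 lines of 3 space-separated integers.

Slide left:
row 0: [2, 16, 2] -> [2, 16, 2]
row 1: [64, 0, 64] -> [128, 0, 0]
row 2: [0, 0, 32] -> [32, 0, 0]

Answer:   2  16   2
128   0   0
 32   0   0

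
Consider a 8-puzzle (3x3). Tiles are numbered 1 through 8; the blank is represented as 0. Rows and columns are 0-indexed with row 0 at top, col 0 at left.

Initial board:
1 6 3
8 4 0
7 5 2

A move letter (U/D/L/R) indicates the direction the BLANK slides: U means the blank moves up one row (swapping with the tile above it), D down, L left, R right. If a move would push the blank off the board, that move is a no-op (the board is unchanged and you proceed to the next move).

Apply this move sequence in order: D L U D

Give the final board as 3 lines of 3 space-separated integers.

Answer: 1 6 3
8 4 2
7 0 5

Derivation:
After move 1 (D):
1 6 3
8 4 2
7 5 0

After move 2 (L):
1 6 3
8 4 2
7 0 5

After move 3 (U):
1 6 3
8 0 2
7 4 5

After move 4 (D):
1 6 3
8 4 2
7 0 5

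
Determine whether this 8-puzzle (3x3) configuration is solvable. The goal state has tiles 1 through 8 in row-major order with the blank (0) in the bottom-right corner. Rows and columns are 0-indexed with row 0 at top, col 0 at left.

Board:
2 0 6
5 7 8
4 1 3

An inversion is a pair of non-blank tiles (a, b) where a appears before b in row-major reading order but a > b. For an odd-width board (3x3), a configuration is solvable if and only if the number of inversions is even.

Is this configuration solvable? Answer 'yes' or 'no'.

Answer: yes

Derivation:
Inversions (pairs i<j in row-major order where tile[i] > tile[j] > 0): 16
16 is even, so the puzzle is solvable.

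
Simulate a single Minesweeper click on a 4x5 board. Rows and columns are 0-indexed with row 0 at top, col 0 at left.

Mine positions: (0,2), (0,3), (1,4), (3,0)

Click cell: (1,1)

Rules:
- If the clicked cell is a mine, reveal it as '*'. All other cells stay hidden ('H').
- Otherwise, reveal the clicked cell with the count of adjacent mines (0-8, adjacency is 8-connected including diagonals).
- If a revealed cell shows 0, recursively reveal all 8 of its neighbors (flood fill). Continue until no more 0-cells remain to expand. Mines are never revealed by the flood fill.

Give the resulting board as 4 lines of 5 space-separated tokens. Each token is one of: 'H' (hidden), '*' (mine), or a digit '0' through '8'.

H H H H H
H 1 H H H
H H H H H
H H H H H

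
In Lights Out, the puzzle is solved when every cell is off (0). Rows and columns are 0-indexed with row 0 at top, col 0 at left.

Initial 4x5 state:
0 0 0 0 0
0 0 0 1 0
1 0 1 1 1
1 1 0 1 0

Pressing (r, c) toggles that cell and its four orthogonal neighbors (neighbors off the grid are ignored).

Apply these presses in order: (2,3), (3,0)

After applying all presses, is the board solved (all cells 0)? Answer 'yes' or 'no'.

Answer: yes

Derivation:
After press 1 at (2,3):
0 0 0 0 0
0 0 0 0 0
1 0 0 0 0
1 1 0 0 0

After press 2 at (3,0):
0 0 0 0 0
0 0 0 0 0
0 0 0 0 0
0 0 0 0 0

Lights still on: 0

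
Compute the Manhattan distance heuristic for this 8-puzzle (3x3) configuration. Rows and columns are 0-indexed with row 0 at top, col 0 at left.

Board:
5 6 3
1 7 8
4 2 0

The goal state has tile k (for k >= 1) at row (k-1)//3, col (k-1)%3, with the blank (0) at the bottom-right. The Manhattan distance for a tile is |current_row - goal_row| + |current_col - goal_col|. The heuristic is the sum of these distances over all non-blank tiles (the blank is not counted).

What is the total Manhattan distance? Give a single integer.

Answer: 12

Derivation:
Tile 5: (0,0)->(1,1) = 2
Tile 6: (0,1)->(1,2) = 2
Tile 3: (0,2)->(0,2) = 0
Tile 1: (1,0)->(0,0) = 1
Tile 7: (1,1)->(2,0) = 2
Tile 8: (1,2)->(2,1) = 2
Tile 4: (2,0)->(1,0) = 1
Tile 2: (2,1)->(0,1) = 2
Sum: 2 + 2 + 0 + 1 + 2 + 2 + 1 + 2 = 12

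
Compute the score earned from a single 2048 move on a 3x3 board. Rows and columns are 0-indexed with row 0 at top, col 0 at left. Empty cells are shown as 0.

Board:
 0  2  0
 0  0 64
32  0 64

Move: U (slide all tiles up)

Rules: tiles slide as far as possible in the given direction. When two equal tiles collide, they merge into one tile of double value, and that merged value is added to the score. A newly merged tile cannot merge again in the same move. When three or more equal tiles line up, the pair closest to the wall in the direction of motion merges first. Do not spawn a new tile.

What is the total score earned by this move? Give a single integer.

Answer: 128

Derivation:
Slide up:
col 0: [0, 0, 32] -> [32, 0, 0]  score +0 (running 0)
col 1: [2, 0, 0] -> [2, 0, 0]  score +0 (running 0)
col 2: [0, 64, 64] -> [128, 0, 0]  score +128 (running 128)
Board after move:
 32   2 128
  0   0   0
  0   0   0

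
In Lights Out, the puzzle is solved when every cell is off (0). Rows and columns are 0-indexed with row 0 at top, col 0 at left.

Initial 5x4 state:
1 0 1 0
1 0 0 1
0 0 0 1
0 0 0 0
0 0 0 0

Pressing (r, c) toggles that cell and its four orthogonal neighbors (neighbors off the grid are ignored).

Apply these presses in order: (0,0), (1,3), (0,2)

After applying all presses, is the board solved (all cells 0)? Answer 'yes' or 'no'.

After press 1 at (0,0):
0 1 1 0
0 0 0 1
0 0 0 1
0 0 0 0
0 0 0 0

After press 2 at (1,3):
0 1 1 1
0 0 1 0
0 0 0 0
0 0 0 0
0 0 0 0

After press 3 at (0,2):
0 0 0 0
0 0 0 0
0 0 0 0
0 0 0 0
0 0 0 0

Lights still on: 0

Answer: yes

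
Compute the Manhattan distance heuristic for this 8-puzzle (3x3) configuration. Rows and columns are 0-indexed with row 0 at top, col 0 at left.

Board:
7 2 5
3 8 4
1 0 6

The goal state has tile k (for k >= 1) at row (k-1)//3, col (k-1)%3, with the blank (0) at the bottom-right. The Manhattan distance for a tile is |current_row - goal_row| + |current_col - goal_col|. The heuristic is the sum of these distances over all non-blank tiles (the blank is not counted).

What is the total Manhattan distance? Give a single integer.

Tile 7: (0,0)->(2,0) = 2
Tile 2: (0,1)->(0,1) = 0
Tile 5: (0,2)->(1,1) = 2
Tile 3: (1,0)->(0,2) = 3
Tile 8: (1,1)->(2,1) = 1
Tile 4: (1,2)->(1,0) = 2
Tile 1: (2,0)->(0,0) = 2
Tile 6: (2,2)->(1,2) = 1
Sum: 2 + 0 + 2 + 3 + 1 + 2 + 2 + 1 = 13

Answer: 13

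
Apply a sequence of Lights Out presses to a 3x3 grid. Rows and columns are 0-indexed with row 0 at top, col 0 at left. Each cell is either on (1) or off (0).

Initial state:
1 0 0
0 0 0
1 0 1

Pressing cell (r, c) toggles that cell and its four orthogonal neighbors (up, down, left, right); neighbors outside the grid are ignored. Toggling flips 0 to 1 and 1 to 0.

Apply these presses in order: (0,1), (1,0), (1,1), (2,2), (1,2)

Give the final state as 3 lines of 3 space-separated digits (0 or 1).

Answer: 1 0 0
0 0 1
0 0 1

Derivation:
After press 1 at (0,1):
0 1 1
0 1 0
1 0 1

After press 2 at (1,0):
1 1 1
1 0 0
0 0 1

After press 3 at (1,1):
1 0 1
0 1 1
0 1 1

After press 4 at (2,2):
1 0 1
0 1 0
0 0 0

After press 5 at (1,2):
1 0 0
0 0 1
0 0 1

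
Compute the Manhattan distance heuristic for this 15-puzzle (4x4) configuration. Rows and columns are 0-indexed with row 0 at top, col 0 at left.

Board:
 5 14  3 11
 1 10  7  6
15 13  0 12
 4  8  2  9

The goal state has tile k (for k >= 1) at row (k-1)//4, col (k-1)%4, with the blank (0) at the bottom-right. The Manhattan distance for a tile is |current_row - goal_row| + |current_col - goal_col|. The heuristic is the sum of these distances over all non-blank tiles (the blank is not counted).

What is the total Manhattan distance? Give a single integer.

Answer: 34

Derivation:
Tile 5: at (0,0), goal (1,0), distance |0-1|+|0-0| = 1
Tile 14: at (0,1), goal (3,1), distance |0-3|+|1-1| = 3
Tile 3: at (0,2), goal (0,2), distance |0-0|+|2-2| = 0
Tile 11: at (0,3), goal (2,2), distance |0-2|+|3-2| = 3
Tile 1: at (1,0), goal (0,0), distance |1-0|+|0-0| = 1
Tile 10: at (1,1), goal (2,1), distance |1-2|+|1-1| = 1
Tile 7: at (1,2), goal (1,2), distance |1-1|+|2-2| = 0
Tile 6: at (1,3), goal (1,1), distance |1-1|+|3-1| = 2
Tile 15: at (2,0), goal (3,2), distance |2-3|+|0-2| = 3
Tile 13: at (2,1), goal (3,0), distance |2-3|+|1-0| = 2
Tile 12: at (2,3), goal (2,3), distance |2-2|+|3-3| = 0
Tile 4: at (3,0), goal (0,3), distance |3-0|+|0-3| = 6
Tile 8: at (3,1), goal (1,3), distance |3-1|+|1-3| = 4
Tile 2: at (3,2), goal (0,1), distance |3-0|+|2-1| = 4
Tile 9: at (3,3), goal (2,0), distance |3-2|+|3-0| = 4
Sum: 1 + 3 + 0 + 3 + 1 + 1 + 0 + 2 + 3 + 2 + 0 + 6 + 4 + 4 + 4 = 34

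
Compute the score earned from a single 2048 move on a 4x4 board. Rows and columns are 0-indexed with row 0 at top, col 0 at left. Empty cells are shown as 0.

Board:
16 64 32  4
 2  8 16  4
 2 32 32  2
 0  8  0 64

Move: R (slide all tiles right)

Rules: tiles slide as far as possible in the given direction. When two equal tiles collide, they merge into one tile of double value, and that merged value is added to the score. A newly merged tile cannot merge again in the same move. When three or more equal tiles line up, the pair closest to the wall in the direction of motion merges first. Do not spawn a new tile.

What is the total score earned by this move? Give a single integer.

Slide right:
row 0: [16, 64, 32, 4] -> [16, 64, 32, 4]  score +0 (running 0)
row 1: [2, 8, 16, 4] -> [2, 8, 16, 4]  score +0 (running 0)
row 2: [2, 32, 32, 2] -> [0, 2, 64, 2]  score +64 (running 64)
row 3: [0, 8, 0, 64] -> [0, 0, 8, 64]  score +0 (running 64)
Board after move:
16 64 32  4
 2  8 16  4
 0  2 64  2
 0  0  8 64

Answer: 64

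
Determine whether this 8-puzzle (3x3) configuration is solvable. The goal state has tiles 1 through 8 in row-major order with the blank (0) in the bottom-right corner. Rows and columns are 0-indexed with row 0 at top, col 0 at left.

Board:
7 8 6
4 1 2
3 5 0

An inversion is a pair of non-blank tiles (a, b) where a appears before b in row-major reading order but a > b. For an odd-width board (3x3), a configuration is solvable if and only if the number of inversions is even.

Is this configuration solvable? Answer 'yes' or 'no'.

Inversions (pairs i<j in row-major order where tile[i] > tile[j] > 0): 20
20 is even, so the puzzle is solvable.

Answer: yes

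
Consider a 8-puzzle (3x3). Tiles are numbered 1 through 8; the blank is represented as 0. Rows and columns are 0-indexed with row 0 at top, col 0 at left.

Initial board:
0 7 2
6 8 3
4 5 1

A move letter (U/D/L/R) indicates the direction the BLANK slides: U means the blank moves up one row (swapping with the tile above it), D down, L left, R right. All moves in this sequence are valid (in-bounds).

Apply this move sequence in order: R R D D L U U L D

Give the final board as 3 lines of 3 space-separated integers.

Answer: 6 7 3
0 2 1
4 8 5

Derivation:
After move 1 (R):
7 0 2
6 8 3
4 5 1

After move 2 (R):
7 2 0
6 8 3
4 5 1

After move 3 (D):
7 2 3
6 8 0
4 5 1

After move 4 (D):
7 2 3
6 8 1
4 5 0

After move 5 (L):
7 2 3
6 8 1
4 0 5

After move 6 (U):
7 2 3
6 0 1
4 8 5

After move 7 (U):
7 0 3
6 2 1
4 8 5

After move 8 (L):
0 7 3
6 2 1
4 8 5

After move 9 (D):
6 7 3
0 2 1
4 8 5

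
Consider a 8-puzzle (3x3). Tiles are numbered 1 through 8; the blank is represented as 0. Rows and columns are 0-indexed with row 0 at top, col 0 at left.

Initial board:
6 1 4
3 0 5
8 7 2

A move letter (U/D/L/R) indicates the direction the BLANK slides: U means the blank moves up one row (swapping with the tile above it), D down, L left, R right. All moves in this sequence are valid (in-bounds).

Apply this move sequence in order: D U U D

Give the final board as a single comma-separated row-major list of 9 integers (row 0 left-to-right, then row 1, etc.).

After move 1 (D):
6 1 4
3 7 5
8 0 2

After move 2 (U):
6 1 4
3 0 5
8 7 2

After move 3 (U):
6 0 4
3 1 5
8 7 2

After move 4 (D):
6 1 4
3 0 5
8 7 2

Answer: 6, 1, 4, 3, 0, 5, 8, 7, 2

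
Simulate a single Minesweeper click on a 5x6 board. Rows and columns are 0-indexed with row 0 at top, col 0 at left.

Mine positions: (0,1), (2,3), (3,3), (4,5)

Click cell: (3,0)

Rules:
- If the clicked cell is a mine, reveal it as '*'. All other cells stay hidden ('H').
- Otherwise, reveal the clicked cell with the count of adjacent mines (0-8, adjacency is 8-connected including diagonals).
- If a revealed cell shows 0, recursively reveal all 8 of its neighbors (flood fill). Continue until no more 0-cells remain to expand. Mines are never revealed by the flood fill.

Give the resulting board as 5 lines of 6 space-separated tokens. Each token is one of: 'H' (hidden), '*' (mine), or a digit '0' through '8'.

H H H H H H
1 1 2 H H H
0 0 2 H H H
0 0 2 H H H
0 0 1 H H H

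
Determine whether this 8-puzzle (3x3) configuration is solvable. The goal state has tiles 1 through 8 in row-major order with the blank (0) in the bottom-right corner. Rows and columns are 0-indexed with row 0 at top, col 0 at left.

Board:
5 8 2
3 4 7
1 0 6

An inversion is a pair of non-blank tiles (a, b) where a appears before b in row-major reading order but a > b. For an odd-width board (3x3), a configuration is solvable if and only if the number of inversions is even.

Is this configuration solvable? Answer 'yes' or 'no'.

Answer: no

Derivation:
Inversions (pairs i<j in row-major order where tile[i] > tile[j] > 0): 15
15 is odd, so the puzzle is not solvable.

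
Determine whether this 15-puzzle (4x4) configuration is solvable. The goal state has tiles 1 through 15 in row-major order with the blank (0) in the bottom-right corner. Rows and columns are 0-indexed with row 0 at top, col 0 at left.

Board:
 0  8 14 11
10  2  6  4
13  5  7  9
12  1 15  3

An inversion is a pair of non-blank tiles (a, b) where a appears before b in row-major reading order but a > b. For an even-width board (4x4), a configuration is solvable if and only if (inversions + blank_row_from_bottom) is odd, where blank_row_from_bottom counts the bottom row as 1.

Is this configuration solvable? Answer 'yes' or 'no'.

Answer: no

Derivation:
Inversions: 58
Blank is in row 0 (0-indexed from top), which is row 4 counting from the bottom (bottom = 1).
58 + 4 = 62, which is even, so the puzzle is not solvable.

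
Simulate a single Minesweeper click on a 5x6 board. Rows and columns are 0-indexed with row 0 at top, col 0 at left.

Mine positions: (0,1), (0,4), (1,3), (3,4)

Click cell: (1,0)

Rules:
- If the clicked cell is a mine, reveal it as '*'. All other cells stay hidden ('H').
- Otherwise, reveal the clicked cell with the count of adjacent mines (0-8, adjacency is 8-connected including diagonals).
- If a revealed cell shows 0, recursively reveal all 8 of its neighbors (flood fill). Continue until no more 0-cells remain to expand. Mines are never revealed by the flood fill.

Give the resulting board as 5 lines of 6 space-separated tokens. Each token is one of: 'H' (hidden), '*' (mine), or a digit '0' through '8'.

H H H H H H
1 H H H H H
H H H H H H
H H H H H H
H H H H H H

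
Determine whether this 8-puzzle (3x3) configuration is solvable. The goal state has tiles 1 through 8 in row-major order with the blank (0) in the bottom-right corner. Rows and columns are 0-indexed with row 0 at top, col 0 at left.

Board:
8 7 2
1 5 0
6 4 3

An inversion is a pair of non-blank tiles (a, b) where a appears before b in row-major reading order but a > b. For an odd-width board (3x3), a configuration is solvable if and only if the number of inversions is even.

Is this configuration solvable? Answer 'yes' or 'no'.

Answer: no

Derivation:
Inversions (pairs i<j in row-major order where tile[i] > tile[j] > 0): 19
19 is odd, so the puzzle is not solvable.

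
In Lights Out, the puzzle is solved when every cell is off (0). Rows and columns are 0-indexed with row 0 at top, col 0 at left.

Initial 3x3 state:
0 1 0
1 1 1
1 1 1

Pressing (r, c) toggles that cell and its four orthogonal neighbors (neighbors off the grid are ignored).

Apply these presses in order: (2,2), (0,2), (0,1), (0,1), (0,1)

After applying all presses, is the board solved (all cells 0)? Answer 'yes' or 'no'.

After press 1 at (2,2):
0 1 0
1 1 0
1 0 0

After press 2 at (0,2):
0 0 1
1 1 1
1 0 0

After press 3 at (0,1):
1 1 0
1 0 1
1 0 0

After press 4 at (0,1):
0 0 1
1 1 1
1 0 0

After press 5 at (0,1):
1 1 0
1 0 1
1 0 0

Lights still on: 5

Answer: no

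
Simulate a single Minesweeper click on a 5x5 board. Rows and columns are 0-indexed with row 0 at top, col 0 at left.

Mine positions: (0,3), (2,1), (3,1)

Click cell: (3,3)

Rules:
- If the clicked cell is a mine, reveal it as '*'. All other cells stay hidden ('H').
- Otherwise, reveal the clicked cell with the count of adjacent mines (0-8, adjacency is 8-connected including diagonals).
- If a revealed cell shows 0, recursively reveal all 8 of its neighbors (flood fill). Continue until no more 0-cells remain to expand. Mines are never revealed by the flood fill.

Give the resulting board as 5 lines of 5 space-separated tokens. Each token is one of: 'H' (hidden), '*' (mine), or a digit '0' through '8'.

H H H H H
H H 2 1 1
H H 2 0 0
H H 2 0 0
H H 1 0 0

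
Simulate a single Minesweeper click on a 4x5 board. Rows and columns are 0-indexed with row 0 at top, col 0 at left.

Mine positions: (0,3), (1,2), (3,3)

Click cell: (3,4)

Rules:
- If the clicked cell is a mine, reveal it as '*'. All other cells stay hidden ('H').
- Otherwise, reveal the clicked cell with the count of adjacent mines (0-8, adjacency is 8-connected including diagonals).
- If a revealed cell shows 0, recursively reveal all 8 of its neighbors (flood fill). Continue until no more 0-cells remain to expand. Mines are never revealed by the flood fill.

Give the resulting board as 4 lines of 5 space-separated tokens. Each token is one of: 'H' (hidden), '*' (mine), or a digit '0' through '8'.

H H H H H
H H H H H
H H H H H
H H H H 1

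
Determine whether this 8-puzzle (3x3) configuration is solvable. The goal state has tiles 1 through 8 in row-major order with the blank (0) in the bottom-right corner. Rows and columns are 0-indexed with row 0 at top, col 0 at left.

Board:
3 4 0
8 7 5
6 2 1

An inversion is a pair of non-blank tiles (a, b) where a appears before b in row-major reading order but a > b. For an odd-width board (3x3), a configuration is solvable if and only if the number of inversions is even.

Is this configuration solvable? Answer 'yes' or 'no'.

Answer: yes

Derivation:
Inversions (pairs i<j in row-major order where tile[i] > tile[j] > 0): 18
18 is even, so the puzzle is solvable.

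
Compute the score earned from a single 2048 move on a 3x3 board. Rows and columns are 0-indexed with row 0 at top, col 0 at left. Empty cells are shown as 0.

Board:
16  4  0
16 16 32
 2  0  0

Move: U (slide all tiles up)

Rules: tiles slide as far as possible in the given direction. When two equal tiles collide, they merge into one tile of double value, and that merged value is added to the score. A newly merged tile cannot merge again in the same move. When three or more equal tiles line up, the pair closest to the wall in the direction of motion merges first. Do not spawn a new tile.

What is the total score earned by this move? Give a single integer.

Slide up:
col 0: [16, 16, 2] -> [32, 2, 0]  score +32 (running 32)
col 1: [4, 16, 0] -> [4, 16, 0]  score +0 (running 32)
col 2: [0, 32, 0] -> [32, 0, 0]  score +0 (running 32)
Board after move:
32  4 32
 2 16  0
 0  0  0

Answer: 32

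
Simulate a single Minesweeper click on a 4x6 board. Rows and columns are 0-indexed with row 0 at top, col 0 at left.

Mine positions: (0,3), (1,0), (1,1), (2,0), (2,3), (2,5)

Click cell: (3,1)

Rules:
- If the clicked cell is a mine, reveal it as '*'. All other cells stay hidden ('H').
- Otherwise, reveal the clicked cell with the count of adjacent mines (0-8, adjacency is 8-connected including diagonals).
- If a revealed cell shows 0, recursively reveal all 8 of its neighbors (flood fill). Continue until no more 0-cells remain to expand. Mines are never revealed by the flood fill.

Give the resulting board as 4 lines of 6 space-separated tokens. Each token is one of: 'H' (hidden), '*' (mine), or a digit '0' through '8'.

H H H H H H
H H H H H H
H H H H H H
H 1 H H H H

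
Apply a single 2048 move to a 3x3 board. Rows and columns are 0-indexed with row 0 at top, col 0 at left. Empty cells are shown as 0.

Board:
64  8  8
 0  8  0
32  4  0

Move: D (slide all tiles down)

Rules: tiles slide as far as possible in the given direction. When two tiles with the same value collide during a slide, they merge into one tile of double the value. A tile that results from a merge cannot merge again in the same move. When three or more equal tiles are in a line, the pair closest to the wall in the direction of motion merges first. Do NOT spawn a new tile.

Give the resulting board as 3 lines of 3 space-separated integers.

Answer:  0  0  0
64 16  0
32  4  8

Derivation:
Slide down:
col 0: [64, 0, 32] -> [0, 64, 32]
col 1: [8, 8, 4] -> [0, 16, 4]
col 2: [8, 0, 0] -> [0, 0, 8]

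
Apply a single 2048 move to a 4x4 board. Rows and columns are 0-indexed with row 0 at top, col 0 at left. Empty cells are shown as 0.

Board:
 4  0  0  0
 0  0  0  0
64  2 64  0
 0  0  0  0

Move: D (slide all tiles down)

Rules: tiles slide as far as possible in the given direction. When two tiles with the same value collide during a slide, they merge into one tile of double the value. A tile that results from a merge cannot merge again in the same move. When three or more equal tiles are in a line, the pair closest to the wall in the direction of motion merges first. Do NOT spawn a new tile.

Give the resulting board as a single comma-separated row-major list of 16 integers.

Answer: 0, 0, 0, 0, 0, 0, 0, 0, 4, 0, 0, 0, 64, 2, 64, 0

Derivation:
Slide down:
col 0: [4, 0, 64, 0] -> [0, 0, 4, 64]
col 1: [0, 0, 2, 0] -> [0, 0, 0, 2]
col 2: [0, 0, 64, 0] -> [0, 0, 0, 64]
col 3: [0, 0, 0, 0] -> [0, 0, 0, 0]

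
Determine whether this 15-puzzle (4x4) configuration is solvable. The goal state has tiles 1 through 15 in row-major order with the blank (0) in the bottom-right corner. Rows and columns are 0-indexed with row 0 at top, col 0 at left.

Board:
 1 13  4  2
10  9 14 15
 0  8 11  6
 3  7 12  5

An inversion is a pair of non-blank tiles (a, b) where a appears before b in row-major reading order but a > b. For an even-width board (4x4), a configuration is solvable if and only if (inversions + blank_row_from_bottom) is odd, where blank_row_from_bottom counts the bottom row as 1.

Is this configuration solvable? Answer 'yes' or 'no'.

Inversions: 50
Blank is in row 2 (0-indexed from top), which is row 2 counting from the bottom (bottom = 1).
50 + 2 = 52, which is even, so the puzzle is not solvable.

Answer: no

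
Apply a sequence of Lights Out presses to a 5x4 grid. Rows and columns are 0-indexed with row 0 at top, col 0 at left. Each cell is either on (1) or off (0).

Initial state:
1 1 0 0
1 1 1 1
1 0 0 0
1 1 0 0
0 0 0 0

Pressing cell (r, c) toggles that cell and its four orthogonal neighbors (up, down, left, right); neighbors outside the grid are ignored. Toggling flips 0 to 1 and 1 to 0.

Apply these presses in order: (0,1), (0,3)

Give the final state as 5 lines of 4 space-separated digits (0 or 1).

Answer: 0 0 0 1
1 0 1 0
1 0 0 0
1 1 0 0
0 0 0 0

Derivation:
After press 1 at (0,1):
0 0 1 0
1 0 1 1
1 0 0 0
1 1 0 0
0 0 0 0

After press 2 at (0,3):
0 0 0 1
1 0 1 0
1 0 0 0
1 1 0 0
0 0 0 0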